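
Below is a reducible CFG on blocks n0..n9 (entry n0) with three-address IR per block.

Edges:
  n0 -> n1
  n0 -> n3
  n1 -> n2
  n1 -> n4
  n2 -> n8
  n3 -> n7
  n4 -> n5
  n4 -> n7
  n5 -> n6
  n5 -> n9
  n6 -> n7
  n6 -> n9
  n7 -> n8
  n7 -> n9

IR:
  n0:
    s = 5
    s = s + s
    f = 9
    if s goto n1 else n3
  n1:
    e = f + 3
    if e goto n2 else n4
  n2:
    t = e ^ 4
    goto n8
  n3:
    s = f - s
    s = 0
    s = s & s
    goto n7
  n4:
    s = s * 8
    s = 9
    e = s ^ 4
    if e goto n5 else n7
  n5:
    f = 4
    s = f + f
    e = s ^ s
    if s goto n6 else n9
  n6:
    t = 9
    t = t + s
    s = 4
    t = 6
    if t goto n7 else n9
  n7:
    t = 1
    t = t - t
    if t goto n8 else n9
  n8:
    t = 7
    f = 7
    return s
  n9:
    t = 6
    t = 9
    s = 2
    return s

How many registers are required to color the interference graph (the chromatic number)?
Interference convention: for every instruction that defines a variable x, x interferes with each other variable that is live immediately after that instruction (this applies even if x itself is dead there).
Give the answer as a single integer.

Answer: 2

Analysis:
def/use:
  n0: {f,s} / ∅
  n1: {e} / {f}
  n2: {t} / {e}
  n3: {s} / {f,s}
  n4: {e,s} / {s}
  n5: {e,f,s} / ∅
  n6: {s,t} / {s}
  n7: {t} / ∅
  n8: {f,t} / {s}
  n9: {s,t} / ∅

Live sets:
  live n0: ∅→{f,s}
  live n1: {f,s}→{e,s}
  live n2: {e,s}→{s}
  live n3: {f,s}→{s}
  live n4: {s}→{s}
  live n5: ∅→{s}
  live n6: {s}→{s}
  live n7: {s}→{s}
  live n8: {s}→∅
  live n9: ∅→∅

Interference:
  e↔{s}
  f↔{s}
  s↔{e,f,t}
  t↔{s}

Registers:
  lower bound: {e,s} mutually conflict ⇒ χ ≥ 2
  2-colouring: r0={s}  r1={e,f,t}
  χ = 2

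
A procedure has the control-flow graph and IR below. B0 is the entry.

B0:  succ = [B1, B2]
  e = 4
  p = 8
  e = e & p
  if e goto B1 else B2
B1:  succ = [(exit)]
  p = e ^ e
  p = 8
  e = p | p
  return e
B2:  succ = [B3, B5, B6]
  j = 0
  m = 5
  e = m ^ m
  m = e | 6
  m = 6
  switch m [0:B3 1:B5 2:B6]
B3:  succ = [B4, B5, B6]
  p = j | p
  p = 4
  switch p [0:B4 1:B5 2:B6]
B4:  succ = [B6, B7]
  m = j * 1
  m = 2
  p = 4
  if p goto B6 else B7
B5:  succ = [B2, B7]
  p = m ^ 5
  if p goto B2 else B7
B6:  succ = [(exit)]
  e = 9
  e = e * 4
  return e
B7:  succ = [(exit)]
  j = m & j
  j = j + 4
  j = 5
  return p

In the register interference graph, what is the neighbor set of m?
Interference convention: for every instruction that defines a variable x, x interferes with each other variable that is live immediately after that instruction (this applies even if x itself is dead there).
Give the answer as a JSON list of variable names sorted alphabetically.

Answer: ["j", "p"]

Derivation:
def/use:
  B0: {e,p} / ∅
  B1: {e,p} / {e}
  B2: {e,j,m} / ∅
  B3: {p} / {j,p}
  B4: {m,p} / {j}
  B5: {p} / {m}
  B6: {e} / ∅
  B7: {j} / {j,m,p}

Backward fixpoint:
  B0: in=∅ out={e,p}
  B1: in={e} out=∅
  B2: in={p} out={j,m,p}
  B3: in={j,m,p} out={j,m}
  B4: in={j} out={j,m,p}
  B5: in={j,m} out={j,m,p}
  B6: in=∅ out=∅
  B7: in={j,m,p} out=∅

Interfere edges:
  e — {j,p}
  j — {e,m,p}
  m — {j,p}
  p — {e,j,m}

N(m) = ["j", "p"]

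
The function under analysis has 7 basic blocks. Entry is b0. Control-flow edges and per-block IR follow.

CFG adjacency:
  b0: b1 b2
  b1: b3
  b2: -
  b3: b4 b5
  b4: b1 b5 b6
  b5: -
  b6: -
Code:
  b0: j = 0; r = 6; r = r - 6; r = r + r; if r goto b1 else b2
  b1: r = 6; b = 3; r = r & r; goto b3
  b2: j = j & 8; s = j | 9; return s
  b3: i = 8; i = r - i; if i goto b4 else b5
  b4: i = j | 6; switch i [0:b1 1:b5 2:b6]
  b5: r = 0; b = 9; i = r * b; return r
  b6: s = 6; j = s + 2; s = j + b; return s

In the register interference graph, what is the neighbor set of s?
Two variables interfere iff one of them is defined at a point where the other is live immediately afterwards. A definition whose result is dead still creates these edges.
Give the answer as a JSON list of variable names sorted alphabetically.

Answer: ["b"]

Working:
Block summaries:
  b0: {j,r} / ∅
  b1: {b,r} / ∅
  b2: {j,s} / {j}
  b3: {i} / {r}
  b4: {i} / {j}
  b5: {b,i,r} / ∅
  b6: {j,s} / {b}

Liveness:
  b0 li=∅ lo={j}
  b1 li={j} lo={b,j,r}
  b2 li={j} lo=∅
  b3 li={b,j,r} lo={b,j}
  b4 li={b,j} lo={b,j}
  b5 li=∅ lo=∅
  b6 li={b} lo=∅

Interfere edges:
  b: {i,j,r,s}
  i: {b,j,r}
  j: {b,i,r}
  r: {b,i,j}
  s: {b}

N(s) = ["b"]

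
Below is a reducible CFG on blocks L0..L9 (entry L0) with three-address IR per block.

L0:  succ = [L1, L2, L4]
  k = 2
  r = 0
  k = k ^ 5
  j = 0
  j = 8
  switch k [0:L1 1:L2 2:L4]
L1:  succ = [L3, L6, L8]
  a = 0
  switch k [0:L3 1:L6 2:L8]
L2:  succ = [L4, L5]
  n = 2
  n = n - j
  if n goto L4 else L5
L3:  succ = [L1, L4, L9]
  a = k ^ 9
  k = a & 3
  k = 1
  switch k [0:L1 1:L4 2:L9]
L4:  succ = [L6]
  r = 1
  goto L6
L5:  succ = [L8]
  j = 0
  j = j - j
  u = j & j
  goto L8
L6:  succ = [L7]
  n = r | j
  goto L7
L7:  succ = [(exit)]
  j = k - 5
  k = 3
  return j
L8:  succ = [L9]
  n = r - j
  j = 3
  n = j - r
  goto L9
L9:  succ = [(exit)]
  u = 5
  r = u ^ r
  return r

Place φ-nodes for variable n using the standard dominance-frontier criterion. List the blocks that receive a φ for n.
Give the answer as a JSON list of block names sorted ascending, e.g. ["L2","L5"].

Answer: ["L4", "L6", "L8", "L9"]

Derivation:
idom tree: L1←L0 L2←L0 L3←L1 L4←L0 L5←L2 L6←L0 L7←L6 L8←L0 L9←L0
Dom at joins:
  L1: preds {L0,L3}: {L0} ∩ {L0,L1,L3} = {L0}; idom=L0
  L4: preds {L0,L2,L3}: {L0} ∩ {L0,L2} ∩ {L0,L1,L3} = {L0}; idom=L0
  L6: preds {L1,L4}: {L0,L1} ∩ {L0,L4} = {L0}; idom=L0
  L8: preds {L1,L5}: {L0,L1} ∩ {L0,L2,L5} = {L0}; idom=L0
  L9: preds {L3,L8}: {L0,L1,L3} ∩ {L0,L8} = {L0}; idom=L0

Frontier:
  L1←L0: walk · to L0
  L1←L3: walk L3→L1 to L0
  L4←L0: walk · to L0
  L4←L2: walk L2 to L0
  L4←L3: walk L3→L1 to L0
  L6←L1: walk L1 to L0
  L6←L4: walk L4 to L0
  L8←L1: walk L1 to L0
  L8←L5: walk L5→L2 to L0
  L9←L3: walk L3→L1 to L0
  L9←L8: walk L8 to L0
  L0: DF=∅
  L1: DF={L1,L4,L6,L8,L9}
  L2: DF={L4,L8}
  L3: DF={L1,L4,L9}
  L4: DF={L6}
  L5: DF={L8}
  L6: DF=∅
  L7: DF=∅
  L8: DF={L9}
  L9: DF=∅

φ for n: defs {L2,L6,L8}
  DF⁺ = {L4,L6,L8,L9}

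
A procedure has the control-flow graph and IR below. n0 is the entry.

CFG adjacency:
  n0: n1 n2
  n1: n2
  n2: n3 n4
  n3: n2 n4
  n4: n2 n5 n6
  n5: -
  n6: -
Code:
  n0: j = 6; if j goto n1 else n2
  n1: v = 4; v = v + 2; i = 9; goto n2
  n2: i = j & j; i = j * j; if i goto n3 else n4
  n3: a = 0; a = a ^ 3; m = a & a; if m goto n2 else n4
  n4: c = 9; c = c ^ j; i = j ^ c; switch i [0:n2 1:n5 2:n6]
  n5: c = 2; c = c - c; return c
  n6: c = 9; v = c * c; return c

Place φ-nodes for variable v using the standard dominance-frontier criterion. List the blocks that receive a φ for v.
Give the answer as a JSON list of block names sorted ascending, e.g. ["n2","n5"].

idom tree: n1←n0 n2←n0 n3←n2 n4←n2 n5←n4 n6←n4
Join-block Dom:
  n2: preds {n0,n1,n3,n4}: {n0} ∩ {n0,n1} ∩ {n0,n2,n3} ∩ {n0,n2,n4} = {n0}; idom=n0
  n4: preds {n2,n3}: {n0,n2} ∩ {n0,n2,n3} = {n0,n2}; idom=n2

Frontier:
  join n2 pred n0: · stop@n0
  join n2 pred n1: n1 stop@n0
  join n2 pred n3: n3→n2 stop@n0
  join n2 pred n4: n4→n2 stop@n0
  join n4 pred n2: · stop@n2
  join n4 pred n3: n3 stop@n2
  DF(n0)=∅
  DF(n1)={n2}
  DF(n2)={n2}
  DF(n3)={n2,n4}
  DF(n4)={n2}
  DF(n5)=∅
  DF(n6)=∅

φ for v: defs {n1,n6}
  DF⁺ = {n2}

Answer: ["n2"]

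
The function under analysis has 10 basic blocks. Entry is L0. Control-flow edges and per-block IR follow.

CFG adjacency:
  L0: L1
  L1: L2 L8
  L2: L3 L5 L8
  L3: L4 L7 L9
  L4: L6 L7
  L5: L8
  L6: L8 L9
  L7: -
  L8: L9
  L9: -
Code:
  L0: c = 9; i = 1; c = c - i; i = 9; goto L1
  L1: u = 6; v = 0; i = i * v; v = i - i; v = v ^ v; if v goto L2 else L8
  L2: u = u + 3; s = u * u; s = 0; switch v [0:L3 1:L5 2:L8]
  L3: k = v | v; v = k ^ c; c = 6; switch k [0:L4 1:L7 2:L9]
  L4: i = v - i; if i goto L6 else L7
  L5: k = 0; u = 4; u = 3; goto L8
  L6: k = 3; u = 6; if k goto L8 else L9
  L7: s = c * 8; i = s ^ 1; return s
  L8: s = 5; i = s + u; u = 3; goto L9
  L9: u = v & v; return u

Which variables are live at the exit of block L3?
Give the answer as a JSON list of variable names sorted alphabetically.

Answer: ["c", "i", "v"]

Analysis:
Block summaries:
  L0 def {c,i} use ∅
  L1 def {i,u,v} use {i}
  L2 def {s,u} use {u,v}
  L3 def {c,k,v} use {c,v}
  L4 def {i} use {i,v}
  L5 def {k,u} use ∅
  L6 def {k,u} use ∅
  L7 def {i,s} use {c}
  L8 def {i,s,u} use {u}
  L9 def {u} use {v}

Liveness:
  live L0: ∅→{c,i}
  live L1: {c,i}→{c,i,u,v}
  live L2: {c,i,u,v}→{c,i,u,v}
  live L3: {c,i,v}→{c,i,v}
  live L4: {c,i,v}→{c,v}
  live L5: {v}→{u,v}
  live L6: {v}→{u,v}
  live L7: {c}→∅
  live L8: {u,v}→{v}
  live L9: {v}→∅

live-out(L3) = ["c", "i", "v"]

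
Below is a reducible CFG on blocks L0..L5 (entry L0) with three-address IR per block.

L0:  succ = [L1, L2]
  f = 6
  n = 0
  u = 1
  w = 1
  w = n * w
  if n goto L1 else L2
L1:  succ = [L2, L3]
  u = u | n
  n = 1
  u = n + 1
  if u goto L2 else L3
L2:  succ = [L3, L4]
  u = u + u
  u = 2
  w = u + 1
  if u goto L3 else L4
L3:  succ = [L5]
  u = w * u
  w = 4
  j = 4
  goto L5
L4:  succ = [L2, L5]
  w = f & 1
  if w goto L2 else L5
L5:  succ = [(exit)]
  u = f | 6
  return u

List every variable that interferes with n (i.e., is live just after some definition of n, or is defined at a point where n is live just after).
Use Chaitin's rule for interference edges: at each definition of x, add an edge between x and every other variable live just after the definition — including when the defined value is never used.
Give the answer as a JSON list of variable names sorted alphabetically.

Per-block:
  L0: {f,n,u,w} / ∅
  L1: {n,u} / {n,u}
  L2: {u,w} / {u}
  L3: {j,u,w} / {u,w}
  L4: {w} / {f}
  L5: {u} / {f}

Backward fixpoint:
  L0 li=∅ lo={f,n,u,w}
  L1 li={f,n,u,w} lo={f,u,w}
  L2 li={f,u} lo={f,u,w}
  L3 li={f,u,w} lo={f}
  L4 li={f,u} lo={f,u}
  L5 li={f} lo=∅

Conflict graph:
  f: {j,n,u,w}
  j: {f}
  n: {f,u,w}
  u: {f,n,w}
  w: {f,n,u}

N(n) = ["f", "u", "w"]

Answer: ["f", "u", "w"]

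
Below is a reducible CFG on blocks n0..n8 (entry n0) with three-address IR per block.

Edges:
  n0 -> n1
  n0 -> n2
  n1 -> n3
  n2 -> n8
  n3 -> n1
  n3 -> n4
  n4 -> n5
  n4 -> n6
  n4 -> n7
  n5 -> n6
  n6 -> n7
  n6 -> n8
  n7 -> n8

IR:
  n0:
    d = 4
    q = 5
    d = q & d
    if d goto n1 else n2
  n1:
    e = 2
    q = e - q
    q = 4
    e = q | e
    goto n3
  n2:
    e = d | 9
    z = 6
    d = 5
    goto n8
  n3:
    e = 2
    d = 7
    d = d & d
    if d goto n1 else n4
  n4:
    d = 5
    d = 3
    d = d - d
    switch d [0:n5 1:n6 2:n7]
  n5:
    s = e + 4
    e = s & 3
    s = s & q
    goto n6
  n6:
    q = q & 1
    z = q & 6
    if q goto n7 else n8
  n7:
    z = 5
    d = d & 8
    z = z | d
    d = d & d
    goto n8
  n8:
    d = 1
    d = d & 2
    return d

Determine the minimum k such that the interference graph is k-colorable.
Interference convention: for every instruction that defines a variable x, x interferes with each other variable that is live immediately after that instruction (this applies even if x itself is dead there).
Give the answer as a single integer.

Answer: 4

Analysis:
Block summaries:
  n0: def={d,q} ue=∅
  n1: def={e,q} ue={q}
  n2: def={d,e,z} ue={d}
  n3: def={d,e} ue=∅
  n4: def={d} ue=∅
  n5: def={e,s} ue={e,q}
  n6: def={q,z} ue={q}
  n7: def={d,z} ue={d}
  n8: def={d} ue=∅

Live sets:
  live n0: ∅→{d,q}
  live n1: {q}→{q}
  live n2: {d}→∅
  live n3: {q}→{e,q}
  live n4: {e,q}→{d,e,q}
  live n5: {d,e,q}→{d,q}
  live n6: {d,q}→{d}
  live n7: {d}→∅
  live n8: ∅→∅

Conflict graph:
  d — {e,q,s,z}
  e — {d,q,s}
  q — {d,e,s,z}
  s — {d,e,q}
  z — {d,q}

Chromatic number:
  lower bound: {d,e,q,s} mutually conflict ⇒ χ ≥ 4
  assign d→R0 e→R2 q→R1 s→R3 z→R2 — no edge inside a register ⇒ χ ≤ 4
  χ = 4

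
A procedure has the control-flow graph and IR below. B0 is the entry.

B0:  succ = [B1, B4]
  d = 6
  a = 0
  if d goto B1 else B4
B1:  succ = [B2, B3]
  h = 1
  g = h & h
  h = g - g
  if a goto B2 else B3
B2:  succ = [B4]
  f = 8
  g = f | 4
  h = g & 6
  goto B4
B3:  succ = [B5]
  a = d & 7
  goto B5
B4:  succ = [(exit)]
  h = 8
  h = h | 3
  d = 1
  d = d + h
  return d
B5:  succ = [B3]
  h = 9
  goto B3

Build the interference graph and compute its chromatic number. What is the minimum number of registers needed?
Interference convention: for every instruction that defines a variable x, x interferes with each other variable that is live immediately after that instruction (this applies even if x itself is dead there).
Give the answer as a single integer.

Answer: 3

Analysis:
def/use:
  B0 def {a,d} use ∅
  B1 def {g,h} use {a}
  B2 def {f,g,h} use ∅
  B3 def {a} use {d}
  B4 def {d,h} use ∅
  B5 def {h} use ∅

Liveness:
  B0: in=∅ out={a,d}
  B1: in={a,d} out={d}
  B2: in=∅ out=∅
  B3: in={d} out={d}
  B4: in=∅ out=∅
  B5: in={d} out={d}

Interfere edges:
  a: {d,g,h}
  d: {a,g,h}
  f: ∅
  g: {a,d}
  h: {a,d}

Chromatic number:
  {a,d,g} pairwise interfere (3-clique) ⇒ χ ≥ 3
  3-colouring: r0={a,f}  r1={d}  r2={g,h}
  χ = 3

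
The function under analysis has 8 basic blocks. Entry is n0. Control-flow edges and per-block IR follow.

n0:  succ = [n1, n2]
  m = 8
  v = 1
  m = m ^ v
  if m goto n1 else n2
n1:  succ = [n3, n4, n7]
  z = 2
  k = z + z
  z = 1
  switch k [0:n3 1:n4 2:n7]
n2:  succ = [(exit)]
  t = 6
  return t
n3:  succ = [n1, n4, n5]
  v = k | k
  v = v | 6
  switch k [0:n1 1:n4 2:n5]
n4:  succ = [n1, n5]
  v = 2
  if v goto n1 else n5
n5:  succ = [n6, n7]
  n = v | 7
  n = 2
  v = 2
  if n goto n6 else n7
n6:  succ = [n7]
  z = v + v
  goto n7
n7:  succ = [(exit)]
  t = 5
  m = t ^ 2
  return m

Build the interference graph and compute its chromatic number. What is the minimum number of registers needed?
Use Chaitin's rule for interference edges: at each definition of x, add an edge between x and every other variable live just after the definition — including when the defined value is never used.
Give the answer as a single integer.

Block summaries:
  n0: {m,v} / ∅
  n1: {k,z} / ∅
  n2: {t} / ∅
  n3: {v} / {k}
  n4: {v} / ∅
  n5: {n,v} / {v}
  n6: {z} / {v}
  n7: {m,t} / ∅

Backward fixpoint:
  n0 li=∅ lo=∅
  n1 li=∅ lo={k}
  n2 li=∅ lo=∅
  n3 li={k} lo={v}
  n4 li=∅ lo={v}
  n5 li={v} lo={v}
  n6 li={v} lo=∅
  n7 li=∅ lo=∅

Conflict graph:
  k↔{v,z}
  m↔{v}
  n↔{v}
  t↔∅
  v↔{k,m,n}
  z↔{k}

Chromatic number:
  {k,v} pairwise interfere (2-clique) ⇒ χ ≥ 2
  2-colouring: r0={t,v,z}  r1={k,m,n}
  χ = 2

Answer: 2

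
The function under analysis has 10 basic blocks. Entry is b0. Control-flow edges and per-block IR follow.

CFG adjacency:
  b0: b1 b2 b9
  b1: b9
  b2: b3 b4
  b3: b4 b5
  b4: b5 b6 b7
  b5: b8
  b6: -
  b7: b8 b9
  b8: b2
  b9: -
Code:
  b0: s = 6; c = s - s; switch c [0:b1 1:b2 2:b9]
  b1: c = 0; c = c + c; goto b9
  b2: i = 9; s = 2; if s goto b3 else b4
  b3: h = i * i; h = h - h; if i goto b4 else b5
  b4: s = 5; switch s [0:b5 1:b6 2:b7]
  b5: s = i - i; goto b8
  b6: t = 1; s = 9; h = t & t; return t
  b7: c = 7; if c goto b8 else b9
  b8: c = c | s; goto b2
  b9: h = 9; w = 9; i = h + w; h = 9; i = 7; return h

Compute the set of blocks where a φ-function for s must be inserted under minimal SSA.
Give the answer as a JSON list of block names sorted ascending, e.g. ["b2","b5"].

Answer: ["b2", "b5", "b8", "b9"]

Analysis:
idom tree: b1←b0 b2←b0 b3←b2 b4←b2 b5←b2 b6←b4 b7←b4 b8←b2 b9←b0
Join-block Dom:
  b2: preds {b0,b8}: {b0} ∩ {b0,b2,b8} = {b0}; idom=b0
  b4: preds {b2,b3}: {b0,b2} ∩ {b0,b2,b3} = {b0,b2}; idom=b2
  b5: preds {b3,b4}: {b0,b2,b3} ∩ {b0,b2,b4} = {b0,b2}; idom=b2
  b8: preds {b5,b7}: {b0,b2,b5} ∩ {b0,b2,b4,b7} = {b0,b2}; idom=b2
  b9: preds {b0,b1,b7}: {b0} ∩ {b0,b1} ∩ {b0,b2,b4,b7} = {b0}; idom=b0

Frontier:
  b2←b0: walk · to b0
  b2←b8: walk b8→b2 to b0
  b4←b2: walk · to b2
  b4←b3: walk b3 to b2
  b5←b3: walk b3 to b2
  b5←b4: walk b4 to b2
  b8←b5: walk b5 to b2
  b8←b7: walk b7→b4 to b2
  b9←b0: walk · to b0
  b9←b1: walk b1 to b0
  b9←b7: walk b7→b4→b2 to b0
  b0 → ∅
  b1 → {b9}
  b2 → {b2,b9}
  b3 → {b4,b5}
  b4 → {b5,b8,b9}
  b5 → {b8}
  b6 → ∅
  b7 → {b8,b9}
  b8 → {b2}
  b9 → ∅

φ for s: defs {b0,b2,b4,b5,b6}
  DF⁺ = {b2,b5,b8,b9}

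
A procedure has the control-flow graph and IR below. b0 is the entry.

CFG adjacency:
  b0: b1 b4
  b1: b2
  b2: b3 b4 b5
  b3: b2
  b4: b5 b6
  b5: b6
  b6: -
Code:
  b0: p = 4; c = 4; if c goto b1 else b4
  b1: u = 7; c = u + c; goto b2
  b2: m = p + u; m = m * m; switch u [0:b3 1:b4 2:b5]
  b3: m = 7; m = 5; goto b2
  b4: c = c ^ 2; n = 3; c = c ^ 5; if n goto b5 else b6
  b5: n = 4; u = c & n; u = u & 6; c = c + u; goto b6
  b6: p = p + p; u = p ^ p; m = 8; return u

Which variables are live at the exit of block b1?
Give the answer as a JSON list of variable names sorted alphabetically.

Block summaries:
  b0 def {c,p} use ∅
  b1 def {c,u} use {c}
  b2 def {m} use {p,u}
  b3 def {m} use ∅
  b4 def {c,n} use {c}
  b5 def {c,n,u} use {c}
  b6 def {m,p,u} use {p}

Live sets:
  live b0: ∅→{c,p}
  live b1: {c,p}→{c,p,u}
  live b2: {c,p,u}→{c,p,u}
  live b3: {c,p,u}→{c,p,u}
  live b4: {c,p}→{c,p}
  live b5: {c,p}→{p}
  live b6: {p}→∅

live-out(b1) = ["c", "p", "u"]

Answer: ["c", "p", "u"]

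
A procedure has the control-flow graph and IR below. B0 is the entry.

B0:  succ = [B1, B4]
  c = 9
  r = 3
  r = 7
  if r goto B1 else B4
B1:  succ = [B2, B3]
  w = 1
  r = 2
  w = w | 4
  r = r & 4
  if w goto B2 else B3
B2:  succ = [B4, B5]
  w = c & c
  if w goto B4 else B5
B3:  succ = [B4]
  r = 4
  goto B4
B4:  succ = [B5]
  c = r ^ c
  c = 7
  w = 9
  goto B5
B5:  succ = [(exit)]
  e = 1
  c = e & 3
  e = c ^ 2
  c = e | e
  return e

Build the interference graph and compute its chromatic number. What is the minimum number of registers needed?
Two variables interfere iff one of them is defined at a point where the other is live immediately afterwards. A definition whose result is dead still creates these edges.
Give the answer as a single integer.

def/use:
  B0 def {c,r} use ∅
  B1 def {r,w} use ∅
  B2 def {w} use {c}
  B3 def {r} use ∅
  B4 def {c,w} use {c,r}
  B5 def {c,e} use ∅

Backward fixpoint:
  live B0: ∅→{c,r}
  live B1: {c}→{c,r}
  live B2: {c,r}→{c,r}
  live B3: {c}→{c,r}
  live B4: {c,r}→∅
  live B5: ∅→∅

Interfere edges:
  c↔{e,r,w}
  e↔{c}
  r↔{c,w}
  w↔{c,r}

Colouring:
  clique {c,r,w} ⇒ need ≥ 3
  assign c→c0 e→c1 r→c1 w→c2 — no edge inside a register ⇒ χ ≤ 3
  χ = 3

Answer: 3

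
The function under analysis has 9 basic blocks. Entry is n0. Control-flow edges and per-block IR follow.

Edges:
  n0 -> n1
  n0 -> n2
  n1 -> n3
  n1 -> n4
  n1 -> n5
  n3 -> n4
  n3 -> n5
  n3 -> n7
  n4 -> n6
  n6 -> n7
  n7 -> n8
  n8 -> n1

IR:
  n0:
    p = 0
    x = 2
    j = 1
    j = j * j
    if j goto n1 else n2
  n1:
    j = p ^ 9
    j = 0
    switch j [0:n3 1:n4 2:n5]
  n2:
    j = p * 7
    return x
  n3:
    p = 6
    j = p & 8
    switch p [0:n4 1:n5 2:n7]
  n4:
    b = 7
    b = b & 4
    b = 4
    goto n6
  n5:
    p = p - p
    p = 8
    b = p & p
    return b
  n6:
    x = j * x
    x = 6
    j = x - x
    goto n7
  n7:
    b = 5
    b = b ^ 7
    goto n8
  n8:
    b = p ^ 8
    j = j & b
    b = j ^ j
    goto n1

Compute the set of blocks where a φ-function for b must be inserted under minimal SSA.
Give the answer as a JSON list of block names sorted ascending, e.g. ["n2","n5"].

idom tree: n1←n0 n2←n0 n3←n1 n4←n1 n5←n1 n6←n4 n7←n1 n8←n7
Dom∩ at merges:
  n1: preds {n0,n8}: {n0} ∩ {n0,n1,n7,n8} = {n0}; idom=n0
  n4: preds {n1,n3}: {n0,n1} ∩ {n0,n1,n3} = {n0,n1}; idom=n1
  n5: preds {n1,n3}: {n0,n1} ∩ {n0,n1,n3} = {n0,n1}; idom=n1
  n7: preds {n3,n6}: {n0,n1,n3} ∩ {n0,n1,n4,n6} = {n0,n1}; idom=n1

DF walk-up:
  join n1 pred n0: · stop@n0
  join n1 pred n8: n8→n7→n1 stop@n0
  join n4 pred n1: · stop@n1
  join n4 pred n3: n3 stop@n1
  join n5 pred n1: · stop@n1
  join n5 pred n3: n3 stop@n1
  join n7 pred n3: n3 stop@n1
  join n7 pred n6: n6→n4 stop@n1
  DF(n0)=∅
  DF(n1)={n1}
  DF(n2)=∅
  DF(n3)={n4,n5,n7}
  DF(n4)={n7}
  DF(n5)=∅
  DF(n6)={n7}
  DF(n7)={n1}
  DF(n8)={n1}

φ for b: defs {n4,n5,n7,n8}
  DF⁺ = {n1,n7}

Answer: ["n1", "n7"]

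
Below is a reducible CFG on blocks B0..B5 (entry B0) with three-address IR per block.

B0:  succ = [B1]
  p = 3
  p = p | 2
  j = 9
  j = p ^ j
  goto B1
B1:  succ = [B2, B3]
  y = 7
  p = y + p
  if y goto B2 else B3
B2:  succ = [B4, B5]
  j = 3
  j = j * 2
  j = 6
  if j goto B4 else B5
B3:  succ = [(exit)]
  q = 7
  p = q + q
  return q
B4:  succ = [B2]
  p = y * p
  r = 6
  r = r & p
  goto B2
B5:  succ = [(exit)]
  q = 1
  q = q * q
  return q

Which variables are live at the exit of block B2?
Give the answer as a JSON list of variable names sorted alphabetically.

Per-block:
  B0: def={j,p} ue=∅
  B1: def={p,y} ue={p}
  B2: def={j} ue=∅
  B3: def={p,q} ue=∅
  B4: def={p,r} ue={p,y}
  B5: def={q} ue=∅

Backward fixpoint:
  B0 li=∅ lo={p}
  B1 li={p} lo={p,y}
  B2 li={p,y} lo={p,y}
  B3 li=∅ lo=∅
  B4 li={p,y} lo={p,y}
  B5 li=∅ lo=∅

live-out(B2) = ["p", "y"]

Answer: ["p", "y"]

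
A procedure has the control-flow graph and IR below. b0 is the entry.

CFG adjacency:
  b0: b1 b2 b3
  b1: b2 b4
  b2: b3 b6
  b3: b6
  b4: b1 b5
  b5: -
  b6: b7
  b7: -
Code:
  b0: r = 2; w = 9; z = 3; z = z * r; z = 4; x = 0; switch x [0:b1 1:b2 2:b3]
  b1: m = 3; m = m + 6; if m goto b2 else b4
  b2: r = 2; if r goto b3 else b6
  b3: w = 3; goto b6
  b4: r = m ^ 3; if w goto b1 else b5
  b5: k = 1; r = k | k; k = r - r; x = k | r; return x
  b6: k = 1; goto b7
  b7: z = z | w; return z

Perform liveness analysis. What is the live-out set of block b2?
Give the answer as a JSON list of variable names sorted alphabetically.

Per-block:
  b0: def={r,w,x,z} ue=∅
  b1: def={m} ue=∅
  b2: def={r} ue=∅
  b3: def={w} ue=∅
  b4: def={r} ue={m,w}
  b5: def={k,r,x} ue=∅
  b6: def={k} ue=∅
  b7: def={z} ue={w,z}

Live sets:
  b0: in=∅ out={w,z}
  b1: in={w,z} out={m,w,z}
  b2: in={w,z} out={w,z}
  b3: in={z} out={w,z}
  b4: in={m,w,z} out={w,z}
  b5: in=∅ out=∅
  b6: in={w,z} out={w,z}
  b7: in={w,z} out=∅

live-out(b2) = ["w", "z"]

Answer: ["w", "z"]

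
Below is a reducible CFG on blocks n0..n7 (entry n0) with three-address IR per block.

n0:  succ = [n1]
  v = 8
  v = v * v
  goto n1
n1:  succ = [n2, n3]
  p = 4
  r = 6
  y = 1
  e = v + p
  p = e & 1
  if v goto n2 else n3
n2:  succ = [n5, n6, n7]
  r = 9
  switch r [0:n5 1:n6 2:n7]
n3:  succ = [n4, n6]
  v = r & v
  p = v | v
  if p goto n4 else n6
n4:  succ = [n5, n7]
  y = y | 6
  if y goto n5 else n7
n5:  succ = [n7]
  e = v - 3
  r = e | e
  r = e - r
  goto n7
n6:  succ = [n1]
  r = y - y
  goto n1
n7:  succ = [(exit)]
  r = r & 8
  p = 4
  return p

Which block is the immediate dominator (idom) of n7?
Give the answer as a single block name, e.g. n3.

idom tree: n1←n0 n2←n1 n3←n1 n4←n3 n5←n1 n6←n1 n7←n1
Dom∩ at merges:
  n1: preds {n0,n6}: {n0} ∩ {n0,n1,n6} = {n0}; idom=n0
  n5: preds {n2,n4}: {n0,n1,n2} ∩ {n0,n1,n3,n4} = {n0,n1}; idom=n1
  n6: preds {n2,n3}: {n0,n1,n2} ∩ {n0,n1,n3} = {n0,n1}; idom=n1
  n7: preds {n2,n4,n5}: {n0,n1,n2} ∩ {n0,n1,n3,n4} ∩ {n0,n1,n5} = {n0,n1}; idom=n1

idom(n7) = n1

Answer: n1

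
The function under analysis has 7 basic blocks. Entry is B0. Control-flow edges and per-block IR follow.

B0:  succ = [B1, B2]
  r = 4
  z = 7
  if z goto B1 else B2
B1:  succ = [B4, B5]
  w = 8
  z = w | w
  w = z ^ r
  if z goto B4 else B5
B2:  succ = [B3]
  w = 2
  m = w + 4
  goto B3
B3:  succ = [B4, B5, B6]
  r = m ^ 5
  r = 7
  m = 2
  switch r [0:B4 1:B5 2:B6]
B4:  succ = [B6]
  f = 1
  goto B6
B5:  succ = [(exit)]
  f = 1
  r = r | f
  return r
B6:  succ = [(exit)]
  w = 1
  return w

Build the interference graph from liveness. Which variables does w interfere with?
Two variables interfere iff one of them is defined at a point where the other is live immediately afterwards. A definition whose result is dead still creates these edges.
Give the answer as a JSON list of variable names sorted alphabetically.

Answer: ["r", "z"]

Derivation:
def/use:
  B0 def {r,z} use ∅
  B1 def {w,z} use {r}
  B2 def {m,w} use ∅
  B3 def {m,r} use {m}
  B4 def {f} use ∅
  B5 def {f,r} use {r}
  B6 def {w} use ∅

Liveness:
  B0 li=∅ lo={r}
  B1 li={r} lo={r}
  B2 li=∅ lo={m}
  B3 li={m} lo={r}
  B4 li=∅ lo=∅
  B5 li={r} lo=∅
  B6 li=∅ lo=∅

Conflict graph:
  f↔{r}
  m↔{r}
  r↔{f,m,w,z}
  w↔{r,z}
  z↔{r,w}

N(w) = ["r", "z"]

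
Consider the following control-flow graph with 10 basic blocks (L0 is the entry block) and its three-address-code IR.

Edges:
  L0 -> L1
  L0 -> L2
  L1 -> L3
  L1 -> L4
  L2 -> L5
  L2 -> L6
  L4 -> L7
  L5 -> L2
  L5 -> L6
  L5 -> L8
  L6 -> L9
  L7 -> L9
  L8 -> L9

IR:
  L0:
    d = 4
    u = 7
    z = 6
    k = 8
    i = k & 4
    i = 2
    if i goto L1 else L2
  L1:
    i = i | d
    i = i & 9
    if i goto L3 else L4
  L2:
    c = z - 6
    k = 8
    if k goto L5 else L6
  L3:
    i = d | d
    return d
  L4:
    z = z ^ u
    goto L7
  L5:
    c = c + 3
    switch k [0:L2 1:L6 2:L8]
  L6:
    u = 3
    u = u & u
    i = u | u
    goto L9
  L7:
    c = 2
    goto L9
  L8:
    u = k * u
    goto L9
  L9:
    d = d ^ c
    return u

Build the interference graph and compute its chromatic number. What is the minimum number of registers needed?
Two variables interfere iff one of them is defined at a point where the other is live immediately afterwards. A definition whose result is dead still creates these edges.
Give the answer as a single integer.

Answer: 5

Derivation:
Per-block:
  L0: {d,i,k,u,z} / ∅
  L1: {i} / {d,i}
  L2: {c,k} / {z}
  L3: {i} / {d}
  L4: {z} / {u,z}
  L5: {c} / {c,k}
  L6: {i,u} / ∅
  L7: {c} / ∅
  L8: {u} / {k,u}
  L9: {d} / {c,d,u}

Backward fixpoint:
  live L0: ∅→{d,i,u,z}
  live L1: {d,i,u,z}→{d,u,z}
  live L2: {d,u,z}→{c,d,k,u,z}
  live L3: {d}→∅
  live L4: {d,u,z}→{d,u}
  live L5: {c,d,k,u,z}→{c,d,k,u,z}
  live L6: {c,d}→{c,d,u}
  live L7: {d,u}→{c,d,u}
  live L8: {c,d,k,u}→{c,d,u}
  live L9: {c,d,u}→∅

Interference:
  c: {d,i,k,u,z}
  d: {c,i,k,u,z}
  i: {c,d,u,z}
  k: {c,d,u,z}
  u: {c,d,i,k,z}
  z: {c,d,i,k,u}

Colouring:
  {c,d,i,u,z} pairwise interfere (5-clique) ⇒ χ ≥ 5
  assign c→r0 d→r1 i→r4 k→r4 u→r2 z→r3 — no edge inside a register ⇒ χ ≤ 5
  χ = 5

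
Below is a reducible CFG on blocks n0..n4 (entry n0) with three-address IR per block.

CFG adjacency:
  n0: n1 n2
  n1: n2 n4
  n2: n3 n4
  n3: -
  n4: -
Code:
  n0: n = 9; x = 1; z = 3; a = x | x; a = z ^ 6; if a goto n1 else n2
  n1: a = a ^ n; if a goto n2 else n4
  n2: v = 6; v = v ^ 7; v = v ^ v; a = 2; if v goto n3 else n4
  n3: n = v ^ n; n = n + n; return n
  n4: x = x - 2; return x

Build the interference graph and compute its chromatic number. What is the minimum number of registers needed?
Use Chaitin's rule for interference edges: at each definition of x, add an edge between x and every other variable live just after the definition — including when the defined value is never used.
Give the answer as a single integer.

Answer: 4

Derivation:
Per-block:
  n0: def={a,n,x,z} ue=∅
  n1: def={a} ue={a,n}
  n2: def={a,v} ue=∅
  n3: def={n} ue={n,v}
  n4: def={x} ue={x}

Live sets:
  n0: in=∅ out={a,n,x}
  n1: in={a,n,x} out={n,x}
  n2: in={n,x} out={n,v,x}
  n3: in={n,v} out=∅
  n4: in={x} out=∅

Interference:
  a↔{n,v,x,z}
  n↔{a,v,x,z}
  v↔{a,n,x}
  x↔{a,n,v,z}
  z↔{a,n,x}

Colouring:
  clique {a,n,v,x} ⇒ need ≥ 4
  assign a→r0 n→r1 v→r3 x→r2 z→r3 — no edge inside a register ⇒ χ ≤ 4
  χ = 4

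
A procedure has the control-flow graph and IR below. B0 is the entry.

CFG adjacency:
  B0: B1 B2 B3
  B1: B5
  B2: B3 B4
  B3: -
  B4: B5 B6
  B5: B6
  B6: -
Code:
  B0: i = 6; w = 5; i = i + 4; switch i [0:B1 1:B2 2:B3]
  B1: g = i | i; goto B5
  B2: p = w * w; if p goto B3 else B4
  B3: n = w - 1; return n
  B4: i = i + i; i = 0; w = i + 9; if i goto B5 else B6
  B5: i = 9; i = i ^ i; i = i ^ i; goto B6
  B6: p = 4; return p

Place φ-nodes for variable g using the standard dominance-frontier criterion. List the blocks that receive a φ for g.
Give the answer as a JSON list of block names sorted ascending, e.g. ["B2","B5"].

Answer: ["B5", "B6"]

Analysis:
idom tree: B1←B0 B2←B0 B3←B0 B4←B2 B5←B0 B6←B0
Dom∩ at merges:
  B3: preds {B0,B2}: {B0} ∩ {B0,B2} = {B0}; idom=B0
  B5: preds {B1,B4}: {B0,B1} ∩ {B0,B2,B4} = {B0}; idom=B0
  B6: preds {B4,B5}: {B0,B2,B4} ∩ {B0,B5} = {B0}; idom=B0

DF walk-up:
  join B3 pred B0: · stop@B0
  join B3 pred B2: B2 stop@B0
  join B5 pred B1: B1 stop@B0
  join B5 pred B4: B4→B2 stop@B0
  join B6 pred B4: B4→B2 stop@B0
  join B6 pred B5: B5 stop@B0
  DF(B0)=∅
  DF(B1)={B5}
  DF(B2)={B3,B5,B6}
  DF(B3)=∅
  DF(B4)={B5,B6}
  DF(B5)={B6}
  DF(B6)=∅

φ for g: defs {B1}
  DF⁺ = {B5,B6}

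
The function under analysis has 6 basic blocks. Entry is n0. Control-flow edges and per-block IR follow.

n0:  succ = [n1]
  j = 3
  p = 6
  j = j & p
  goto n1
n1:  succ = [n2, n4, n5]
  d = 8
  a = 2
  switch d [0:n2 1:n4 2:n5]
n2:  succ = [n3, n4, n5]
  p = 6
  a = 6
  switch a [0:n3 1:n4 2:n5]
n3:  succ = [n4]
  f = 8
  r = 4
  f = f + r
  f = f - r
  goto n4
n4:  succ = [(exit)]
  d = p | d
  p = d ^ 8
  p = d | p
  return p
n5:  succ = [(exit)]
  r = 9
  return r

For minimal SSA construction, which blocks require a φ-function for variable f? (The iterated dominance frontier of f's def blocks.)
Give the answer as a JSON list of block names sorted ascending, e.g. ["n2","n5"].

Answer: ["n4"]

Working:
idom tree: n1←n0 n2←n1 n3←n2 n4←n1 n5←n1
Dom∩ at merges:
  n4: preds {n1,n2,n3}: {n0,n1} ∩ {n0,n1,n2} ∩ {n0,n1,n2,n3} = {n0,n1}; idom=n1
  n5: preds {n1,n2}: {n0,n1} ∩ {n0,n1,n2} = {n0,n1}; idom=n1

DF walk-up:
  join n4 pred n1: · stop@n1
  join n4 pred n2: n2 stop@n1
  join n4 pred n3: n3→n2 stop@n1
  join n5 pred n1: · stop@n1
  join n5 pred n2: n2 stop@n1
  n0 → ∅
  n1 → ∅
  n2 → {n4,n5}
  n3 → {n4}
  n4 → ∅
  n5 → ∅

φ for f: defs {n3}
  DF⁺ = {n4}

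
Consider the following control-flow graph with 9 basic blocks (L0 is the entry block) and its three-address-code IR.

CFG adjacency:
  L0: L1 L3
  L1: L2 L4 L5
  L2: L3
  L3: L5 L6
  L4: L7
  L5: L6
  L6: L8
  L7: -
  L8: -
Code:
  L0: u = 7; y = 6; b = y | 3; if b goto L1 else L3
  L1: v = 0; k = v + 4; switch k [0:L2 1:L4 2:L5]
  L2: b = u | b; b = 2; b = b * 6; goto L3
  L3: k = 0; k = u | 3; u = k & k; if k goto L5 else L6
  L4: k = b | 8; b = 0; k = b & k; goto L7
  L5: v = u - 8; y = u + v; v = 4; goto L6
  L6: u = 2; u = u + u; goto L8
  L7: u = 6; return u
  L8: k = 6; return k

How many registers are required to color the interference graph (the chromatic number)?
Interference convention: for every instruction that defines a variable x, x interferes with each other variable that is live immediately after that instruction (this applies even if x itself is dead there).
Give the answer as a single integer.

Answer: 3

Working:
Block summaries:
  L0: {b,u,y} / ∅
  L1: {k,v} / ∅
  L2: {b} / {b,u}
  L3: {k,u} / {u}
  L4: {b,k} / {b}
  L5: {v,y} / {u}
  L6: {u} / ∅
  L7: {u} / ∅
  L8: {k} / ∅

Liveness:
  L0: in=∅ out={b,u}
  L1: in={b,u} out={b,u}
  L2: in={b,u} out={u}
  L3: in={u} out={u}
  L4: in={b} out=∅
  L5: in={u} out=∅
  L6: in=∅ out=∅
  L7: in=∅ out=∅
  L8: in=∅ out=∅

Interfere edges:
  b: {k,u,v}
  k: {b,u}
  u: {b,k,v,y}
  v: {b,u}
  y: {u}

Colouring:
  clique {b,k,u} ⇒ need ≥ 3
  3-colouring: R0={u}  R1={b,y}  R2={k,v}
  χ = 3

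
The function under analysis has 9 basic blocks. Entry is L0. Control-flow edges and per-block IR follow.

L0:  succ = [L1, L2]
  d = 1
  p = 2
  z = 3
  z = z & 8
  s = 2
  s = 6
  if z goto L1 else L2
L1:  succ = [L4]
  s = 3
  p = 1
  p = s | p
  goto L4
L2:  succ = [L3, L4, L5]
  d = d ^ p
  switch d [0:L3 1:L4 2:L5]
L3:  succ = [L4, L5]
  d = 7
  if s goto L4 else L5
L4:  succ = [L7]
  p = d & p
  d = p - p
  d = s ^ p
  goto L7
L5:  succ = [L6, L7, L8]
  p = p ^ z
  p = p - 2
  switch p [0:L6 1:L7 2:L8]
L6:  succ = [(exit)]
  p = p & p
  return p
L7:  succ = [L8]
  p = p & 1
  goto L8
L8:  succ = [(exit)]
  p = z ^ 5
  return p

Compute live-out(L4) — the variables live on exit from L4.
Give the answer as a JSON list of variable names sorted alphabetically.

Answer: ["p", "z"]

Analysis:
Block summaries:
  L0 def {d,p,s,z} use ∅
  L1 def {p,s} use ∅
  L2 def {d} use {d,p}
  L3 def {d} use {s}
  L4 def {d,p} use {d,p,s}
  L5 def {p} use {p,z}
  L6 def {p} use {p}
  L7 def {p} use {p}
  L8 def {p} use {z}

Live sets:
  L0: in=∅ out={d,p,s,z}
  L1: in={d,z} out={d,p,s,z}
  L2: in={d,p,s,z} out={d,p,s,z}
  L3: in={p,s,z} out={d,p,s,z}
  L4: in={d,p,s,z} out={p,z}
  L5: in={p,z} out={p,z}
  L6: in={p} out=∅
  L7: in={p,z} out={z}
  L8: in={z} out=∅

live-out(L4) = ["p", "z"]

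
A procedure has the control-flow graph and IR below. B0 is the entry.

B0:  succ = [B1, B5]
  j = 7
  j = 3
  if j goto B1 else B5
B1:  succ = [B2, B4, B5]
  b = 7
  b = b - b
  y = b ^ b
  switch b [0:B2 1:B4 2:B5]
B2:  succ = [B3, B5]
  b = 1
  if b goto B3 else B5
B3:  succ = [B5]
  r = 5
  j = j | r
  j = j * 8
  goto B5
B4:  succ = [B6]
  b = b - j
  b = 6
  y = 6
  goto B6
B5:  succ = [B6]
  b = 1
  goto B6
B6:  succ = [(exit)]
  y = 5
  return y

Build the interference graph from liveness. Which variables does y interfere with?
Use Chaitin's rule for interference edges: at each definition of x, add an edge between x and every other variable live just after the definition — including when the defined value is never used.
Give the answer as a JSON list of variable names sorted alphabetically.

Answer: ["b", "j"]

Analysis:
Per-block:
  B0: def={j} ue=∅
  B1: def={b,y} ue=∅
  B2: def={b} ue=∅
  B3: def={j,r} ue={j}
  B4: def={b,y} ue={b,j}
  B5: def={b} ue=∅
  B6: def={y} ue=∅

Liveness:
  B0 li=∅ lo={j}
  B1 li={j} lo={b,j}
  B2 li={j} lo={j}
  B3 li={j} lo=∅
  B4 li={b,j} lo=∅
  B5 li=∅ lo=∅
  B6 li=∅ lo=∅

Interfere edges:
  b↔{j,y}
  j↔{b,r,y}
  r↔{j}
  y↔{b,j}

N(y) = ["b", "j"]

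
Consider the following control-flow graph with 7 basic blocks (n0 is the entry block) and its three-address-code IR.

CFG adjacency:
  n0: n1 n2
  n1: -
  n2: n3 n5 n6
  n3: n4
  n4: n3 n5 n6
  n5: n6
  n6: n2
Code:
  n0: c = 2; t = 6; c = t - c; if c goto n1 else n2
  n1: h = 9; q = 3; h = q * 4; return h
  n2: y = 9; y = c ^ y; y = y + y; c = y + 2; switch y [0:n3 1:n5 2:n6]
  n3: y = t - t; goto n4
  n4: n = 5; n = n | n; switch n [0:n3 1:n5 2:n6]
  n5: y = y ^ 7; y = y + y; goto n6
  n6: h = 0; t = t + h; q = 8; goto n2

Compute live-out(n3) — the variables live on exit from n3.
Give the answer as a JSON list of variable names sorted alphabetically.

Block summaries:
  n0: {c,t} / ∅
  n1: {h,q} / ∅
  n2: {c,y} / {c}
  n3: {y} / {t}
  n4: {n} / ∅
  n5: {y} / {y}
  n6: {h,q,t} / {t}

Live sets:
  n0: in=∅ out={c,t}
  n1: in=∅ out=∅
  n2: in={c,t} out={c,t,y}
  n3: in={c,t} out={c,t,y}
  n4: in={c,t,y} out={c,t,y}
  n5: in={c,t,y} out={c,t}
  n6: in={c,t} out={c,t}

live-out(n3) = ["c", "t", "y"]

Answer: ["c", "t", "y"]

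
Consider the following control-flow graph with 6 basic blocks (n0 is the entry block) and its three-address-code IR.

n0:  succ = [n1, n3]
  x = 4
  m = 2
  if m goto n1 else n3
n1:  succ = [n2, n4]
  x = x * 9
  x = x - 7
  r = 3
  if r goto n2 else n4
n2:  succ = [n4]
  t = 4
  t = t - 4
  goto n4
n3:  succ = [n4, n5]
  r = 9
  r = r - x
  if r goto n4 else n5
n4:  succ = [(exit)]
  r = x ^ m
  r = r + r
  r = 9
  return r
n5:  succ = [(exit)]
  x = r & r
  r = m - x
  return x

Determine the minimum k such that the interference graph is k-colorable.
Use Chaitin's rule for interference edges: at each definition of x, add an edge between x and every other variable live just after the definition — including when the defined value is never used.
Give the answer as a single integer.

Answer: 3

Working:
Per-block:
  n0: {m,x} / ∅
  n1: {r,x} / {x}
  n2: {t} / ∅
  n3: {r} / {x}
  n4: {r} / {m,x}
  n5: {r,x} / {m,r}

Backward fixpoint:
  live n0: ∅→{m,x}
  live n1: {m,x}→{m,x}
  live n2: {m,x}→{m,x}
  live n3: {m,x}→{m,r,x}
  live n4: {m,x}→∅
  live n5: {m,r}→∅

Interference:
  m — {r,t,x}
  r — {m,x}
  t — {m,x}
  x — {m,r,t}

Registers:
  {m,r,x} pairwise interfere (3-clique) ⇒ χ ≥ 3
  assign m→c0 r→c2 t→c2 x→c1 — no edge inside a register ⇒ χ ≤ 3
  χ = 3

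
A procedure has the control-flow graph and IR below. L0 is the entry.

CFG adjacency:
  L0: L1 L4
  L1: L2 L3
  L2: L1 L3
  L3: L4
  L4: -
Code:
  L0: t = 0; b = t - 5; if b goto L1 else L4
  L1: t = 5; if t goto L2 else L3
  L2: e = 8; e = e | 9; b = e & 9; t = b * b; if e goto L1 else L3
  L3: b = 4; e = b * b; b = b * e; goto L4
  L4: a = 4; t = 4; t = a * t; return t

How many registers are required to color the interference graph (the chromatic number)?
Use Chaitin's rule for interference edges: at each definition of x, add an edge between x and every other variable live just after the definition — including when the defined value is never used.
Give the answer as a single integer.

Answer: 2

Working:
Per-block:
  L0 def {b,t} use ∅
  L1 def {t} use ∅
  L2 def {b,e,t} use ∅
  L3 def {b,e} use ∅
  L4 def {a,t} use ∅

Liveness:
  L0: in=∅ out=∅
  L1: in=∅ out=∅
  L2: in=∅ out=∅
  L3: in=∅ out=∅
  L4: in=∅ out=∅

Conflict graph:
  a: {t}
  b: {e}
  e: {b,t}
  t: {a,e}

Colouring:
  lower bound: {a,t} mutually conflict ⇒ χ ≥ 2
  assign a→c0 b→c1 e→c0 t→c1 — no edge inside a register ⇒ χ ≤ 2
  χ = 2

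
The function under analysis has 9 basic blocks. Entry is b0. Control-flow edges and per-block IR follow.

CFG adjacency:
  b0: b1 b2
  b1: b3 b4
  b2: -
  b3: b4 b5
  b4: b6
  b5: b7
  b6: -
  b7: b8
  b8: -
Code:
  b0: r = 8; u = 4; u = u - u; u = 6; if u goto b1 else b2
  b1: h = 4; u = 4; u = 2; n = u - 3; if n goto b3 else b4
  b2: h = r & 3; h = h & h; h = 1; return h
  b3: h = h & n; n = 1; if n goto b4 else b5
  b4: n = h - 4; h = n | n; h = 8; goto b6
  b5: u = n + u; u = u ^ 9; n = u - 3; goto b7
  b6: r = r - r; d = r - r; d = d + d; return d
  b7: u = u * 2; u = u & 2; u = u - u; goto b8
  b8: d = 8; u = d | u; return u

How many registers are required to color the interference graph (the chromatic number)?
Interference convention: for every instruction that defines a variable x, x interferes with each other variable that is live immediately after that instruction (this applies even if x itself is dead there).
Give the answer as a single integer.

Answer: 4

Derivation:
Per-block:
  b0: def={r,u} ue=∅
  b1: def={h,n,u} ue=∅
  b2: def={h} ue={r}
  b3: def={h,n} ue={h,n}
  b4: def={h,n} ue={h}
  b5: def={n,u} ue={n,u}
  b6: def={d,r} ue={r}
  b7: def={u} ue={u}
  b8: def={d,u} ue={u}

Backward fixpoint:
  b0: in=∅ out={r}
  b1: in={r} out={h,n,r,u}
  b2: in={r} out=∅
  b3: in={h,n,r,u} out={h,n,r,u}
  b4: in={h,r} out={r}
  b5: in={n,u} out={u}
  b6: in={r} out=∅
  b7: in={u} out={u}
  b8: in={u} out=∅

Interference:
  d: {u}
  h: {n,r,u}
  n: {h,r,u}
  r: {h,n,u}
  u: {d,h,n,r}

Chromatic number:
  {h,n,r,u} pairwise interfere (4-clique) ⇒ χ ≥ 4
  assign d→R1 h→R1 n→R2 r→R3 u→R0 — no edge inside a register ⇒ χ ≤ 4
  χ = 4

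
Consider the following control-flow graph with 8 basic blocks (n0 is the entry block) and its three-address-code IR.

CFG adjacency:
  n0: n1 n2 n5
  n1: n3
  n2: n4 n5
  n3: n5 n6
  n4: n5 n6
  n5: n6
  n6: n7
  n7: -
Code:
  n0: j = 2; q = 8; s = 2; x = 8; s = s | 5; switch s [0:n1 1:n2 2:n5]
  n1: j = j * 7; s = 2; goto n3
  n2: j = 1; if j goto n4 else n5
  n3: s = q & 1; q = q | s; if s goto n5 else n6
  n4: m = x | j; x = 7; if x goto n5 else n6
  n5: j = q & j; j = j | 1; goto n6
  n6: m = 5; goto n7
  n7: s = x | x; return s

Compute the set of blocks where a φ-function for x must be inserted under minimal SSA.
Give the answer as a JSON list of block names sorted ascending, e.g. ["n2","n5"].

idom tree: n1←n0 n2←n0 n3←n1 n4←n2 n5←n0 n6←n0 n7←n6
Dom at joins:
  n5: preds {n0,n2,n3,n4}: {n0} ∩ {n0,n2} ∩ {n0,n1,n3} ∩ {n0,n2,n4} = {n0}; idom=n0
  n6: preds {n3,n4,n5}: {n0,n1,n3} ∩ {n0,n2,n4} ∩ {n0,n5} = {n0}; idom=n0

DF walk-up:
  n5←n0: walk · to n0
  n5←n2: walk n2 to n0
  n5←n3: walk n3→n1 to n0
  n5←n4: walk n4→n2 to n0
  n6←n3: walk n3→n1 to n0
  n6←n4: walk n4→n2 to n0
  n6←n5: walk n5 to n0
  n0: DF=∅
  n1: DF={n5,n6}
  n2: DF={n5,n6}
  n3: DF={n5,n6}
  n4: DF={n5,n6}
  n5: DF={n6}
  n6: DF=∅
  n7: DF=∅

φ for x: defs {n0,n4}
  DF⁺ = {n5,n6}

Answer: ["n5", "n6"]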